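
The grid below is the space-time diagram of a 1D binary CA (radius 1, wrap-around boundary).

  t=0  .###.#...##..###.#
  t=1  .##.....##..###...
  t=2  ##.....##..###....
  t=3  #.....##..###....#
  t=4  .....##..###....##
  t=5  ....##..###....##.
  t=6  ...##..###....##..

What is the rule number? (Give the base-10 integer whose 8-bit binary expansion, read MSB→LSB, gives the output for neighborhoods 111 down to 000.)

138

  nb ###: next=#  (t=0,i=2, bit7=1)
  nb ##.: next=.  (t=0,i=3, bit6=0)
  nb #.#: next=.  (t=0,i=0, bit5=0)
  nb #..: next=.  (t=0,i=6, bit4=0)
  nb .##: next=#  (t=0,i=1, bit3=1)
  nb .#.: next=.  (t=0,i=5, bit2=0)
  nb ..#: next=#  (t=0,i=8, bit1=1)
  nb ...: next=.  (t=0,i=7, bit0=0)
  bits 10001010 = 138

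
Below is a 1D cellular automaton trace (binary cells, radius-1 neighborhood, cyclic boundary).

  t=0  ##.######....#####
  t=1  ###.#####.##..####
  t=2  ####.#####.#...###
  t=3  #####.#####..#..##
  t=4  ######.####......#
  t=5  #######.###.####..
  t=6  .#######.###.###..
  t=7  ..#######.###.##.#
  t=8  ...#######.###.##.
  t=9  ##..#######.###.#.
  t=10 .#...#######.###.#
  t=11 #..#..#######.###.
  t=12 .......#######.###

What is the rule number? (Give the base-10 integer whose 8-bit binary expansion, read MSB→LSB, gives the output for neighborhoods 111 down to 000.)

  ###|#  b7=1 t=0,i=0
  ##.|#  b6=1 t=0,i=1
  #.#|#  b5=1 t=0,i=2
  #..|.  b4=0 t=0,i=9
  .##|.  b3=0 t=0,i=3
  .#.|.  b2=0 t=2,i=11
  ..#|.  b1=0 t=0,i=12
  ...|#  b0=1 t=0,i=10
  bits 11100001 = 225

225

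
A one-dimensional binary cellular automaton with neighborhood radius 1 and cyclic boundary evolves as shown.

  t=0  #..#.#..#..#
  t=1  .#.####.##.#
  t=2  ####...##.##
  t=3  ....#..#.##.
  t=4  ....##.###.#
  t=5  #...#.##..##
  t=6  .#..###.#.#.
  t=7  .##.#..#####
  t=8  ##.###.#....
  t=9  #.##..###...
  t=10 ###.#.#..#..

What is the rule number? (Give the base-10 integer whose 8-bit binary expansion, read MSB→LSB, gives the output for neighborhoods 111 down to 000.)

60

  ###|.  b7=0 t=1,i=4
  ##.|.  b6=0 t=0,i=0
  #.#|#  b5=1 t=0,i=4
  #..|#  b4=1 t=0,i=1
  .##|#  b3=1 t=0,i=11
  .#.|#  b2=1 t=0,i=3
  ..#|.  b1=0 t=0,i=2
  ...|.  b0=0 t=2,i=5
  bits 00111100 = 60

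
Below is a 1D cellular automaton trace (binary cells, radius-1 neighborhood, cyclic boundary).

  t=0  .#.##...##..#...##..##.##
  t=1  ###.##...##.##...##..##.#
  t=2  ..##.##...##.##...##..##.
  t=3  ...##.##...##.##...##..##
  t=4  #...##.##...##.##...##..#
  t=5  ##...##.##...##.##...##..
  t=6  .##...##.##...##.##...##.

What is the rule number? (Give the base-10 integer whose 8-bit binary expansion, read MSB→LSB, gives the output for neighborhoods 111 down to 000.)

  ### -> .   bit 7 = 0  t=1,i=0
  ##. -> #   bit 6 = 1  t=0,i=4
  #.# -> #   bit 5 = 1  t=0,i=0
  #.. -> #   bit 4 = 1  t=0,i=5
  .## -> .   bit 3 = 0  t=0,i=3
  .#. -> #   bit 2 = 1  t=0,i=1
  ..# -> .   bit 1 = 0  t=0,i=7
  ... -> .   bit 0 = 0  t=0,i=6
  bits 01110100 = 116

116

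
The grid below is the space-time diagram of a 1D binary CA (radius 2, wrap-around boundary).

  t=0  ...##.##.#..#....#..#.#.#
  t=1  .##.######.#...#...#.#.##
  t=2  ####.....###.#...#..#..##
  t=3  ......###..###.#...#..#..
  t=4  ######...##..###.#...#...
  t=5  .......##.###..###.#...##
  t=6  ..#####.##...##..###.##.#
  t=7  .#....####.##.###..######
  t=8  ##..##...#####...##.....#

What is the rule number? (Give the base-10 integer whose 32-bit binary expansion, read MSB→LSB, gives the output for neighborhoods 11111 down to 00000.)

777925643

  ##### -> .   bit 31 = 0  t=1,i=6
  ####. -> .   bit 30 = 0  t=1,i=8
  ###.# -> #   bit 29 = 1  t=1,i=9
  ###.. -> .   bit 28 = 0  t=2,i=3
  ##.## -> #   bit 27 = 1  t=0,i=5
  ##.#. -> #   bit 26 = 1  t=0,i=8
  ##..# -> #   bit 25 = 1  t=3,i=9
  ##... -> .   bit 24 = 0  t=2,i=4
  #.### -> .   bit 23 = 0  t=1,i=4
  #.##. -> #   bit 22 = 1  t=0,i=6
  #.#.# -> .   bit 21 = 0  t=0,i=22
  #.#.. -> #   bit 20 = 1  t=0,i=9
  #..## -> #   bit 19 = 1  t=2,i=22
  #..#. -> #   bit 18 = 1  t=0,i=11
  #...# -> #   bit 17 = 1  t=0,i=1
  #.... -> .   bit 16 = 0  t=0,i=14
  .#### -> .   bit 15 = 0  t=1,i=5
  .###. -> .   bit 14 = 0  t=2,i=10
  .##.# -> #   bit 13 = 1  t=0,i=4
  .##.. -> #   bit 12 = 1  t=4,i=10
  .#.## -> .   bit 11 = 0  t=1,i=22
  .#.#. -> #   bit 10 = 1  t=0,i=21
  .#..# -> .   bit 9 = 0  t=0,i=10
  .#... -> .   bit 8 = 0  t=0,i=0
  ..### -> .   bit 7 = 0  t=2,i=9
  ..##. -> .   bit 6 = 0  t=0,i=3
  ..#.# -> .   bit 5 = 0  t=0,i=20
  ..#.. -> .   bit 4 = 0  t=0,i=12
  ...## -> #   bit 3 = 1  t=0,i=2
  ...#. -> .   bit 2 = 0  t=0,i=16
  ....# -> #   bit 1 = 1  t=0,i=15
  ..... -> #   bit 0 = 1  t=2,i=6
  bits 00101110010111100011010000001011 = 777925643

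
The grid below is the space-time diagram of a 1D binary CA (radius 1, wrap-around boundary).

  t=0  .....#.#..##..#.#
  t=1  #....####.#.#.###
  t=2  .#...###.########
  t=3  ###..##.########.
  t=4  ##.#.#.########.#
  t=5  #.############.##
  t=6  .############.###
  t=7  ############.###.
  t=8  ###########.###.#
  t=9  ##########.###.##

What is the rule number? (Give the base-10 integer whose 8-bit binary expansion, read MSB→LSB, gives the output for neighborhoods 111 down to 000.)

188

  nb ###: next=#  (t=1,i=6, bit7=1)
  nb ##.: next=.  (t=0,i=11, bit6=0)
  nb #.#: next=#  (t=0,i=6, bit5=1)
  nb #..: next=#  (t=0,i=0, bit4=1)
  nb .##: next=#  (t=0,i=10, bit3=1)
  nb .#.: next=#  (t=0,i=5, bit2=1)
  nb ..#: next=.  (t=0,i=4, bit1=0)
  nb ...: next=.  (t=0,i=1, bit0=0)
  bits 10111100 = 188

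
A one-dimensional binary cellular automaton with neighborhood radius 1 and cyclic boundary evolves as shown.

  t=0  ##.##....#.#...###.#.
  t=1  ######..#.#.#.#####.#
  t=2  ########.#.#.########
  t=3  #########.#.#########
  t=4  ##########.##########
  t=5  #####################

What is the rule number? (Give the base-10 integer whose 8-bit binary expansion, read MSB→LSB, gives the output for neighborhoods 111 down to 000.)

250

  nb ###: next=#  (t=0,i=16, bit7=1)
  nb ##.: next=#  (t=0,i=1, bit6=1)
  nb #.#: next=#  (t=0,i=2, bit5=1)
  nb #..: next=#  (t=0,i=5, bit4=1)
  nb .##: next=#  (t=0,i=0, bit3=1)
  nb .#.: next=.  (t=0,i=9, bit2=0)
  nb ..#: next=#  (t=0,i=8, bit1=1)
  nb ...: next=.  (t=0,i=6, bit0=0)
  bits 11111010 = 250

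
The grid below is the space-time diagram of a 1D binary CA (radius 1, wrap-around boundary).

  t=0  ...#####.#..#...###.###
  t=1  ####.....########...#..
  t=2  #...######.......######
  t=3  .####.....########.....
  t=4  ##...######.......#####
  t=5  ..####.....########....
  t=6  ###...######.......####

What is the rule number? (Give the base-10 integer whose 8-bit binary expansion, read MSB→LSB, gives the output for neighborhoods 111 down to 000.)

31

  nb ###: next=.  (t=0,i=4, bit7=0)
  nb ##.: next=.  (t=0,i=7, bit6=0)
  nb #.#: next=.  (t=0,i=8, bit5=0)
  nb #..: next=#  (t=0,i=0, bit4=1)
  nb .##: next=#  (t=0,i=3, bit3=1)
  nb .#.: next=#  (t=0,i=9, bit2=1)
  nb ..#: next=#  (t=0,i=2, bit1=1)
  nb ...: next=#  (t=0,i=1, bit0=1)
  bits 00011111 = 31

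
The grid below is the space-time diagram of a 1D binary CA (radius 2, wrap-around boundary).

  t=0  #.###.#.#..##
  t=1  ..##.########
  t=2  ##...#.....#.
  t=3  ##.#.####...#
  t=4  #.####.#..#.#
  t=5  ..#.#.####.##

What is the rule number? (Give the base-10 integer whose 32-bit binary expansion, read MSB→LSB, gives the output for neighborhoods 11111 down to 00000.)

  #####|.  b31=0 t=1,i=7
  ####.|#  b30=1 t=1,i=11
  ###.#|.  b29=0 t=0,i=0
  ###..|.  b28=0 t=1,i=12
  ##.##|.  b27=0 t=0,i=1
  ##.#.|#  b26=1 t=0,i=5
  ##..#|#  b25=1 t=1,i=0
  ##...|.  b24=0 t=2,i=2
  #.###|#  b23=1 t=0,i=2
  #.##.|#  b22=1 t=2,i=0
  #.#.#|#  b21=1 t=0,i=6
  #.#..|#  b20=1 t=0,i=8
  #..##|#  b19=1 t=0,i=10
  #..#.|#  b18=1 t=4,i=9
  #...#|#  b17=1 t=2,i=3
  #....|#  b16=1 t=2,i=7
  .####|.  b15=0 t=1,i=6
  .###.|#  b14=1 t=0,i=3
  .##.#|.  b13=0 t=1,i=3
  .##..|#  b12=1 t=2,i=1
  .#.##|#  b11=1 t=2,i=12
  .#.#.|#  b10=1 t=0,i=7
  .#..#|#  b9=1 t=0,i=9
  .#...|#  b8=1 t=2,i=6
  ..###|#  b7=1 t=0,i=11
  ..##.|.  b6=0 t=1,i=2
  ..#.#|.  b5=0 t=2,i=11
  ..#..|#  b4=1 t=2,i=5
  ...##|.  b3=0 t=3,i=11
  ...#.|.  b2=0 t=2,i=4
  ....#|.  b1=0 t=2,i=9
  .....|#  b0=1 t=2,i=8
  bits 01000110111111110101111110010001 = 1191141265

1191141265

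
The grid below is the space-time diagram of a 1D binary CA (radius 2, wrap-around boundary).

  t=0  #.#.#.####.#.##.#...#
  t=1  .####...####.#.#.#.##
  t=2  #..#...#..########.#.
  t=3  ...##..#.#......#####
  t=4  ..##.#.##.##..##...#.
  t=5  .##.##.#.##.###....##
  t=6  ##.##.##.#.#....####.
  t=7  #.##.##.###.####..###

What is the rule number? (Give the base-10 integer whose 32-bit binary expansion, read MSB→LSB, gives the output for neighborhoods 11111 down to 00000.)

1852376442

  nb #####: next=.  (t=2,i=12, bit31=0)
  nb ####.: next=#  (t=0,i=8, bit30=1)
  nb ###.#: next=#  (t=0,i=9, bit29=1)
  nb ###..: next=.  (t=1,i=4, bit28=0)
  nb ##.##: next=#  (t=1,i=0, bit27=1)
  nb ##.#.: next=#  (t=0,i=1, bit26=1)
  nb ##..#: next=#  (t=3,i=5, bit25=1)
  nb ##...: next=.  (t=1,i=5, bit24=0)
  nb #.###: next=.  (t=0,i=6, bit23=0)
  nb #.##.: next=#  (t=0,i=13, bit22=1)
  nb #.#.#: next=#  (t=0,i=2, bit21=1)
  nb #.#..: next=.  (t=0,i=16, bit20=0)
  nb #..##: next=#  (t=2,i=9, bit19=1)
  nb #..#.: next=.  (t=2,i=2, bit18=0)
  nb #...#: next=.  (t=0,i=18, bit17=0)
  nb #....: next=#  (t=3,i=11, bit16=1)
  nb .####: next=.  (t=0,i=7, bit15=0)
  nb .###.: next=.  (t=5,i=13, bit14=0)
  nb .##.#: next=.  (t=0,i=0, bit13=0)
  nb .##..: next=.  (t=3,i=4, bit12=0)
  nb .#.##: next=.  (t=0,i=5, bit11=0)
  nb .#.#.: next=#  (t=0,i=3, bit10=1)
  nb .#..#: next=.  (t=2,i=1, bit9=0)
  nb .#...: next=#  (t=0,i=17, bit8=1)
  nb ..###: next=.  (t=1,i=8, bit7=0)
  nb ..##.: next=#  (t=0,i=20, bit6=1)
  nb ..#.#: next=#  (t=3,i=7, bit5=1)
  nb ..#..: next=#  (t=2,i=3, bit4=1)
  nb ...##: next=#  (t=0,i=19, bit3=1)
  nb ...#.: next=.  (t=2,i=6, bit2=0)
  nb ....#: next=#  (t=3,i=14, bit1=1)
  nb .....: next=.  (t=3,i=12, bit0=0)
  bits 01101110011010010000010101111010 = 1852376442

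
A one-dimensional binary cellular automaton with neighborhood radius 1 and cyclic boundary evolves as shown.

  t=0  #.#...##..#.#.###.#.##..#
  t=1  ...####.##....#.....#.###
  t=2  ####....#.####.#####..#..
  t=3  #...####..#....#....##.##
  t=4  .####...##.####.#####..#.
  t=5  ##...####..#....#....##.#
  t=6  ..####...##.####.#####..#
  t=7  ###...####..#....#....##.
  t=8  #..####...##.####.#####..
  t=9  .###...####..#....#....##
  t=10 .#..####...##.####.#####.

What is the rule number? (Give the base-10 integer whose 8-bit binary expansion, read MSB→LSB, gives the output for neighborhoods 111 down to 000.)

27

  nb ###: next=.  (t=0,i=15, bit7=0)
  nb ##.: next=.  (t=0,i=0, bit6=0)
  nb #.#: next=.  (t=0,i=1, bit5=0)
  nb #..: next=#  (t=0,i=3, bit4=1)
  nb .##: next=#  (t=0,i=6, bit3=1)
  nb .#.: next=.  (t=0,i=2, bit2=0)
  nb ..#: next=#  (t=0,i=5, bit1=1)
  nb ...: next=#  (t=0,i=4, bit0=1)
  bits 00011011 = 27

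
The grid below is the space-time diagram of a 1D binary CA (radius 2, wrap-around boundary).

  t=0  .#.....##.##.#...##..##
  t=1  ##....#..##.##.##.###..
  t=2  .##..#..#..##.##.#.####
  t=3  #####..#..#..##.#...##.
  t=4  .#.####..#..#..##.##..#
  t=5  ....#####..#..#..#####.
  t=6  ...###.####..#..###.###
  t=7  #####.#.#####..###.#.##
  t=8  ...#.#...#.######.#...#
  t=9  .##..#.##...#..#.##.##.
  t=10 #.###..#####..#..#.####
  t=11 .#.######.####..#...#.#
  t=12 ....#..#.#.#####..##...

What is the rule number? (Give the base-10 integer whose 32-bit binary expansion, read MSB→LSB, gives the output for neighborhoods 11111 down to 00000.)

1600049292

  nb #####: next=.  (t=3,i=2, bit31=0)
  nb ####.: next=#  (t=2,i=21, bit30=1)
  nb ###.#: next=.  (t=2,i=22, bit29=0)
  nb ###..: next=#  (t=1,i=20, bit28=1)
  nb ##.##: next=#  (t=0,i=9, bit27=1)
  nb ##.#.: next=#  (t=0,i=0, bit26=1)
  nb ##..#: next=#  (t=0,i=19, bit25=1)
  nb ##...: next=#  (t=1,i=2, bit24=1)
  nb #.###: next=.  (t=1,i=18, bit23=0)
  nb #.##.: next=#  (t=0,i=10, bit22=1)
  nb #.#.#: next=.  (t=2,i=17, bit21=0)
  nb #.#..: next=#  (t=0,i=1, bit20=1)
  nb #..##: next=#  (t=0,i=20, bit19=1)
  nb #..#.: next=#  (t=2,i=4, bit18=1)
  nb #...#: next=#  (t=0,i=15, bit17=1)
  nb #....: next=.  (t=0,i=3, bit16=0)
  nb .####: next=#  (t=2,i=20, bit15=1)
  nb .###.: next=#  (t=1,i=19, bit14=1)
  nb .##.#: next=.  (t=0,i=8, bit13=0)
  nb .##..: next=#  (t=0,i=18, bit12=1)
  nb .#.##: next=.  (t=2,i=18, bit11=0)
  nb .#.#.: next=.  (t=4,i=0, bit10=0)
  nb .#..#: next=.  (t=1,i=7, bit9=0)
  nb .#...: next=.  (t=0,i=2, bit8=0)
  nb ..###: next=#  (t=5,i=4, bit7=1)
  nb ..##.: next=.  (t=0,i=7, bit6=0)
  nb ..#.#: next=.  (t=4,i=22, bit5=0)
  nb ..#..: next=.  (t=1,i=6, bit4=0)
  nb ...##: next=#  (t=0,i=6, bit3=1)
  nb ...#.: next=#  (t=1,i=5, bit2=1)
  nb ....#: next=.  (t=0,i=5, bit1=0)
  nb .....: next=.  (t=0,i=4, bit0=0)
  bits 01011111010111101101000010001100 = 1600049292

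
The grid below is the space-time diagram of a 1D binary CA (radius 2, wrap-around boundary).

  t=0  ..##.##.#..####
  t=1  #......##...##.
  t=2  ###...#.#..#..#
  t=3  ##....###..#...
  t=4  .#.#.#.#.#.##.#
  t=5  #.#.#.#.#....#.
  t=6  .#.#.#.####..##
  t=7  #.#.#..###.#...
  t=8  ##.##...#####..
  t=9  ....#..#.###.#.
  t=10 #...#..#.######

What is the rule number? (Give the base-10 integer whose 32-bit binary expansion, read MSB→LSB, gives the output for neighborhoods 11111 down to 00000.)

  ##### -> #   bit 31 = 1  t=8,i=10
  ####. -> #   bit 30 = 1  t=0,i=13
  ###.# -> #   bit 29 = 1  t=7,i=9
  ###.. -> .   bit 28 = 0  t=0,i=14
  ##.## -> .   bit 27 = 0  t=0,i=4
  ##.#. -> #   bit 26 = 1  t=0,i=7
  ##..# -> #   bit 25 = 1  t=0,i=0
  ##... -> .   bit 24 = 0  t=1,i=9
  #.### -> #   bit 23 = 1  t=6,i=7
  #.##. -> .   bit 22 = 0  t=0,i=5
  #.#.# -> .   bit 21 = 0  t=4,i=1
  #.#.. -> #   bit 20 = 1  t=0,i=8
  #..## -> .   bit 19 = 0  t=0,i=1
  #..#. -> .   bit 18 = 0  t=2,i=10
  #...# -> .   bit 17 = 0  t=1,i=10
  #.... -> #   bit 16 = 1  t=1,i=2
  .#### -> #   bit 15 = 1  t=0,i=12
  .###. -> #   bit 14 = 1  t=3,i=7
  .##.# -> .   bit 13 = 0  t=0,i=3
  .##.. -> #   bit 12 = 1  t=1,i=8
  .#.## -> .   bit 11 = 0  t=4,i=10
  .#.#. -> #   bit 10 = 1  t=2,i=7
  .#..# -> .   bit 9 = 0  t=0,i=9
  .#... -> #   bit 8 = 1  t=1,i=1
  ..### -> .   bit 7 = 0  t=0,i=11
  ..##. -> .   bit 6 = 0  t=0,i=2
  ..#.# -> #   bit 5 = 1  t=2,i=6
  ..#.. -> #   bit 4 = 1  t=2,i=11
  ...## -> #   bit 3 = 1  t=1,i=6
  ...#. -> .   bit 2 = 0  t=2,i=5
  ....# -> .   bit 1 = 0  t=1,i=5
  ..... -> .   bit 0 = 0  t=1,i=3
  bits 11100110100100011101010100111000 = 3868316984

3868316984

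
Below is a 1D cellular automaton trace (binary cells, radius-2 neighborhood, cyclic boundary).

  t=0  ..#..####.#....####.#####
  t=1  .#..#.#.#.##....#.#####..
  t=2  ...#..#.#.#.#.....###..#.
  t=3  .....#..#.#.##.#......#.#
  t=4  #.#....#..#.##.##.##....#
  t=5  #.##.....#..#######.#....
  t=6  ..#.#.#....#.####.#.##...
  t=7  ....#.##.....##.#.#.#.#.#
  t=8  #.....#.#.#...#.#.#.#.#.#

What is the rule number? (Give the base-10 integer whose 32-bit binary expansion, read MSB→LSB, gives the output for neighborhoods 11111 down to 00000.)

2851905793

  nb #####: next=#  (t=0,i=22, bit31=1)
  nb ####.: next=.  (t=0,i=7, bit30=0)
  nb ###.#: next=#  (t=0,i=8, bit29=1)
  nb ###..: next=.  (t=0,i=24, bit28=0)
  nb ##.##: next=#  (t=0,i=19, bit27=1)
  nb ##.#.: next=.  (t=0,i=9, bit26=0)
  nb ##..#: next=.  (t=0,i=0, bit25=0)
  nb ##...: next=#  (t=1,i=12, bit24=1)
  nb #.###: next=#  (t=0,i=20, bit23=1)
  nb #.##.: next=#  (t=1,i=10, bit22=1)
  nb #.#.#: next=#  (t=1,i=6, bit21=1)
  nb #.#..: next=#  (t=0,i=10, bit20=1)
  nb #..##: next=#  (t=0,i=4, bit19=1)
  nb #..#.: next=#  (t=0,i=1, bit18=1)
  nb #...#: next=.  (t=1,i=24, bit17=0)
  nb #....: next=.  (t=0,i=12, bit16=0)
  nb .####: next=#  (t=0,i=6, bit15=1)
  nb .###.: next=.  (t=2,i=19, bit14=0)
  nb .##.#: next=#  (t=3,i=13, bit13=1)
  nb .##..: next=.  (t=1,i=11, bit12=0)
  nb .#.##: next=.  (t=1,i=9, bit11=0)
  nb .#.#.: next=.  (t=1,i=5, bit10=0)
  nb .#..#: next=.  (t=0,i=3, bit9=0)
  nb .#...: next=#  (t=0,i=11, bit8=1)
  nb ..###: next=.  (t=0,i=5, bit7=0)
  nb ..##.: next=.  (t=4,i=24, bit6=0)
  nb ..#.#: next=.  (t=1,i=4, bit5=0)
  nb ..#..: next=.  (t=0,i=2, bit4=0)
  nb ...##: next=.  (t=0,i=14, bit3=0)
  nb ...#.: next=.  (t=1,i=0, bit2=0)
  nb ....#: next=.  (t=0,i=13, bit1=0)
  nb .....: next=#  (t=2,i=15, bit0=1)
  bits 10101001111111001010000100000001 = 2851905793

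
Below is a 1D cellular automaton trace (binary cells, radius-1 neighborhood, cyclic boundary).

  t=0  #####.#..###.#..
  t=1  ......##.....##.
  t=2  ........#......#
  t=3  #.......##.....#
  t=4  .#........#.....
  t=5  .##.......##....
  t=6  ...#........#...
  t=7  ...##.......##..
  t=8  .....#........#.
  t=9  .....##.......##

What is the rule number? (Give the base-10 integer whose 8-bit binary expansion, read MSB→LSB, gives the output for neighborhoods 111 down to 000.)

  nb ###: next=.  (t=0,i=1, bit7=0)
  nb ##.: next=.  (t=0,i=4, bit6=0)
  nb #.#: next=.  (t=0,i=5, bit5=0)
  nb #..: next=#  (t=0,i=7, bit4=1)
  nb .##: next=.  (t=0,i=0, bit3=0)
  nb .#.: next=#  (t=0,i=6, bit2=1)
  nb ..#: next=.  (t=0,i=8, bit1=0)
  nb ...: next=.  (t=1,i=0, bit0=0)
  bits 00010100 = 20

20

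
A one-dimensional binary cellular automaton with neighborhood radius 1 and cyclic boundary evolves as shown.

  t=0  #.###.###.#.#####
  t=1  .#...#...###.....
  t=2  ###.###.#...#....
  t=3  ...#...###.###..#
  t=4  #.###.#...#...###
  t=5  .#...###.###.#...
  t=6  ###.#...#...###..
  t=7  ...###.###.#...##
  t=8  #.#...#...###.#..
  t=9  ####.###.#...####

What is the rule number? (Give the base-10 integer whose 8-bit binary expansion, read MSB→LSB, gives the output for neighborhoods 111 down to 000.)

54

  ###|.  b7=0 t=0,i=3
  ##.|.  b6=0 t=0,i=0
  #.#|#  b5=1 t=0,i=1
  #..|#  b4=1 t=1,i=2
  .##|.  b3=0 t=0,i=2
  .#.|#  b2=1 t=0,i=10
  ..#|#  b1=1 t=1,i=0
  ...|.  b0=0 t=1,i=3
  bits 00110110 = 54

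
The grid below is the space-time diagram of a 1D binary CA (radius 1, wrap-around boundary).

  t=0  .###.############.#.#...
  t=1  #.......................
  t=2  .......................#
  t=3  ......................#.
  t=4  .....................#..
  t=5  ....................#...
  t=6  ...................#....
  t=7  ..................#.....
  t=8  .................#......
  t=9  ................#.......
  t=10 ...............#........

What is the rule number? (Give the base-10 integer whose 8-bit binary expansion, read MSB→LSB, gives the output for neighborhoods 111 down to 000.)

  [7] ### => .  t=0,i=2
  [6] ##. => .  t=0,i=3
  [5] #.# => .  t=0,i=4
  [4] #.. => .  t=0,i=21
  [3] .## => .  t=0,i=1
  [2] .#. => .  t=0,i=18
  [1] ..# => #  t=0,i=0
  [0] ... => .  t=0,i=22
  bits 00000010 = 2

2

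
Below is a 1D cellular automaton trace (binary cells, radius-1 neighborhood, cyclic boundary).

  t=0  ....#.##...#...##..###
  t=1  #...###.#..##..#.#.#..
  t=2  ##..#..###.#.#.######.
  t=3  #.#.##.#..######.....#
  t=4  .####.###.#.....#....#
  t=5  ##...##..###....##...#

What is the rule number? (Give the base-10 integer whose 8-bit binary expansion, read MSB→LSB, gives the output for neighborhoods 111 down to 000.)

60

  ### -> .   bit 7 = 0  t=0,i=20
  ##. -> .   bit 6 = 0  t=0,i=7
  #.# -> #   bit 5 = 1  t=0,i=5
  #.. -> #   bit 4 = 1  t=0,i=0
  .## -> #   bit 3 = 1  t=0,i=6
  .#. -> #   bit 2 = 1  t=0,i=4
  ..# -> .   bit 1 = 0  t=0,i=3
  ... -> .   bit 0 = 0  t=0,i=1
  bits 00111100 = 60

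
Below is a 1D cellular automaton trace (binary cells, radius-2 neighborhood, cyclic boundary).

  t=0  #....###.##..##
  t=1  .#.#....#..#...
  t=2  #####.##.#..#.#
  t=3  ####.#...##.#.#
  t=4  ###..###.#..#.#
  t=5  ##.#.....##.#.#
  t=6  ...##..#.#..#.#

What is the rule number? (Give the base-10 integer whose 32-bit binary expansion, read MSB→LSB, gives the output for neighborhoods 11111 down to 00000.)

3417474918

  #####|#  b31=1 t=2,i=1
  ####.|#  b30=1 t=2,i=3
  ###.#|.  b29=0 t=0,i=7
  ###..|.  b28=0 t=0,i=0
  ##.##|#  b27=1 t=0,i=8
  ##.#.|.  b26=0 t=2,i=8
  ##..#|#  b25=1 t=0,i=11
  ##...|#  b24=1 t=0,i=1
  #.###|#  b23=1 t=2,i=14
  #.##.|.  b22=0 t=0,i=9
  #.#.#|#  b21=1 t=3,i=12
  #.#..|#  b20=1 t=1,i=3
  #..##|.  b19=0 t=0,i=12
  #..#.|.  b18=0 t=1,i=10
  #...#|#  b17=1 t=3,i=7
  #....|.  b16=0 t=0,i=2
  .####|#  b15=1 t=2,i=0
  .###.|.  b14=0 t=0,i=6
  .##.#|.  b13=0 t=2,i=7
  .##..|.  b12=0 t=0,i=10
  .#.##|.  b11=0 t=2,i=13
  .#.#.|#  b10=1 t=1,i=2
  .#..#|#  b9=1 t=1,i=9
  .#...|#  b8=1 t=1,i=4
  ..###|.  b7=0 t=0,i=5
  ..##.|#  b6=1 t=3,i=9
  ..#.#|#  b5=1 t=1,i=1
  ..#..|.  b4=0 t=1,i=8
  ...##|.  b3=0 t=0,i=4
  ...#.|#  b2=1 t=1,i=0
  ....#|#  b1=1 t=0,i=3
  .....|.  b0=0 t=5,i=6
  bits 11001011101100101000011101100110 = 3417474918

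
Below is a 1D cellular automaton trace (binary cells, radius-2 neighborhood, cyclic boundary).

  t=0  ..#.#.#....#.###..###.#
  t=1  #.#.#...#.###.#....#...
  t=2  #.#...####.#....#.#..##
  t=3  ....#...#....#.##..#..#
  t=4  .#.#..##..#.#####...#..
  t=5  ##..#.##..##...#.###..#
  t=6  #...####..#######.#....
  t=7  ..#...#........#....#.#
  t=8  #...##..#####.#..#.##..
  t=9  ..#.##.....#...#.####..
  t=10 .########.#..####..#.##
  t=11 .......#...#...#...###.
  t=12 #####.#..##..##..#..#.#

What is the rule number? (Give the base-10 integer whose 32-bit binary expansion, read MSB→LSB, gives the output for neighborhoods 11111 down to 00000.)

  ##### -> .   bit 31 = 0  t=4,i=14
  ####. -> #   bit 30 = 1  t=2,i=8
  ###.# -> .   bit 29 = 0  t=0,i=20
  ###.. -> .   bit 28 = 0  t=0,i=15
  ##.## -> .   bit 27 = 0  t=10,i=0
  ##.#. -> .   bit 26 = 0  t=0,i=21
  ##..# -> .   bit 25 = 0  t=0,i=16
  ##... -> #   bit 24 = 1  t=4,i=17
  #.### -> .   bit 23 = 0  t=0,i=13
  #.##. -> #   bit 22 = 1  t=3,i=15
  #.#.# -> #   bit 21 = 1  t=0,i=4
  #.#.. -> .   bit 20 = 0  t=0,i=6
  #..## -> .   bit 19 = 0  t=0,i=17
  #..#. -> .   bit 18 = 0  t=0,i=1
  #...# -> #   bit 17 = 1  t=1,i=6
  #.... -> #   bit 16 = 1  t=0,i=8
  .#### -> .   bit 15 = 0  t=2,i=7
  .###. -> #   bit 14 = 1  t=0,i=14
  .##.# -> .   bit 13 = 0  t=10,i=22
  .##.. -> #   bit 12 = 1  t=3,i=16
  .#.## -> #   bit 11 = 1  t=0,i=12
  .#.#. -> .   bit 10 = 0  t=0,i=3
  .#..# -> #   bit 9 = 1  t=0,i=0
  .#... -> .   bit 8 = 0  t=0,i=7
  ..### -> .   bit 7 = 0  t=0,i=18
  ..##. -> #   bit 6 = 1  t=4,i=6
  ..#.# -> #   bit 5 = 1  t=0,i=2
  ..#.. -> .   bit 4 = 0  t=1,i=19
  ...## -> .   bit 3 = 0  t=2,i=5
  ...#. -> #   bit 2 = 1  t=0,i=10
  ....# -> .   bit 1 = 0  t=0,i=9
  ..... -> #   bit 0 = 1  t=7,i=9
  bits 01000001011000110101101001100101 = 1097030245

1097030245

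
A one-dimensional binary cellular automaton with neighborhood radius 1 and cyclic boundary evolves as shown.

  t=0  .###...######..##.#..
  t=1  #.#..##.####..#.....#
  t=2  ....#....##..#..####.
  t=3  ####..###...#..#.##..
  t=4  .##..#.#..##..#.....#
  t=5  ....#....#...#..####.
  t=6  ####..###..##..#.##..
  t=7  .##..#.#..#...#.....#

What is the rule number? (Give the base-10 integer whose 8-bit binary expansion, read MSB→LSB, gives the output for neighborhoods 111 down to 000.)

  [7] ### => #  t=0,i=2
  [6] ##. => .  t=0,i=3
  [5] #.# => .  t=0,i=17
  [4] #.. => .  t=0,i=4
  [3] .## => .  t=0,i=1
  [2] .#. => .  t=0,i=18
  [1] ..# => #  t=0,i=0
  [0] ... => #  t=0,i=5
  bits 10000011 = 131

131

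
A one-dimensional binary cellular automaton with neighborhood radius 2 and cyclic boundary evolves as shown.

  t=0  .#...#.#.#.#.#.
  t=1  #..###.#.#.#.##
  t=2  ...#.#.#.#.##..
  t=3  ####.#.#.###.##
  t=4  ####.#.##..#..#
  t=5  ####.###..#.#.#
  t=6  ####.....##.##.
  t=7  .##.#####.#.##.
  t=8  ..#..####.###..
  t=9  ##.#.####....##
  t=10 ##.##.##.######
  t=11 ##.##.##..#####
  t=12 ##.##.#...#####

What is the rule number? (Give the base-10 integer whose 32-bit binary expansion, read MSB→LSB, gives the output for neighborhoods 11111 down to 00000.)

  nb #####: next=#  (t=3,i=0, bit31=1)
  nb ####.: next=#  (t=3,i=2, bit30=1)
  nb ###.#: next=#  (t=1,i=5, bit29=1)
  nb ###..: next=.  (t=1,i=0, bit28=0)
  nb ##.##: next=.  (t=3,i=12, bit27=0)
  nb ##.#.: next=.  (t=1,i=6, bit26=0)
  nb ##..#: next=.  (t=1,i=1, bit25=0)
  nb ##...: next=#  (t=2,i=13, bit24=1)
  nb #.###: next=.  (t=1,i=13, bit23=0)
  nb #.##.: next=#  (t=2,i=11, bit22=1)
  nb #.#.#: next=#  (t=0,i=7, bit21=1)
  nb #.#..: next=#  (t=0,i=13, bit20=1)
  nb #..##: next=.  (t=1,i=2, bit19=0)
  nb #..#.: next=#  (t=0,i=0, bit18=1)
  nb #...#: next=#  (t=0,i=3, bit17=1)
  nb #....: next=#  (t=2,i=14, bit16=1)
  nb .####: next=#  (t=3,i=14, bit15=1)
  nb .###.: next=.  (t=1,i=4, bit14=0)
  nb .##.#: next=#  (t=6,i=10, bit13=1)
  nb .##..: next=.  (t=2,i=12, bit12=0)
  nb .#.##: next=#  (t=1,i=12, bit11=1)
  nb .#.#.: next=.  (t=0,i=6, bit10=0)
  nb .#..#: next=#  (t=0,i=14, bit9=1)
  nb .#...: next=.  (t=0,i=2, bit8=0)
  nb ..###: next=#  (t=1,i=3, bit7=1)
  nb ..##.: next=.  (t=6,i=9, bit6=0)
  nb ..#.#: next=#  (t=0,i=5, bit5=1)
  nb ..#..: next=.  (t=0,i=1, bit4=0)
  nb ...##: next=#  (t=6,i=8, bit3=1)
  nb ...#.: next=#  (t=0,i=4, bit2=1)
  nb ....#: next=#  (t=2,i=1, bit1=1)
  nb .....: next=#  (t=2,i=0, bit0=1)
  bits 11100001011101111010101010101111 = 3782716079

3782716079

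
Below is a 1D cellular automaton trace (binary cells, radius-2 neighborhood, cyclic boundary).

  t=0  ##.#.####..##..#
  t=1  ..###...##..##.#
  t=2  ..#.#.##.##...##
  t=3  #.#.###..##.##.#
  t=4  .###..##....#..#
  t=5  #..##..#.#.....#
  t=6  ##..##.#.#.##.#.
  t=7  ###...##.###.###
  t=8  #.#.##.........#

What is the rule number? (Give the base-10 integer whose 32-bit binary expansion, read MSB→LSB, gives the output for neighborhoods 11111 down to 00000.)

2524125353

  #####|#  b31=1 t=7,i=0
  ####.|.  b30=0 t=0,i=7
  ###.#|.  b29=0 t=0,i=1
  ###..|#  b28=1 t=0,i=8
  ##.##|.  b27=0 t=2,i=8
  ##.#.|#  b26=1 t=0,i=2
  ##..#|#  b25=1 t=0,i=9
  ##...|.  b24=0 t=1,i=5
  #.###|.  b23=0 t=0,i=5
  #.##.|#  b22=1 t=2,i=6
  #.#.#|#  b21=1 t=0,i=3
  #.#..|#  b20=1 t=1,i=15
  #..##|.  b19=0 t=0,i=10
  #..#.|.  b18=0 t=2,i=1
  #...#|#  b17=1 t=1,i=6
  #....|#  b16=1 t=4,i=9
  .####|.  b15=0 t=0,i=6
  .###.|.  b14=0 t=0,i=0
  .##.#|.  b13=0 t=1,i=13
  .##..|#  b12=1 t=0,i=12
  .#.##|#  b11=1 t=0,i=4
  .#.#.|.  b10=0 t=2,i=3
  .#..#|.  b9=0 t=1,i=0
  .#...|.  b8=0 t=5,i=10
  ..###|#  b7=1 t=0,i=15
  ..##.|.  b6=0 t=0,i=11
  ..#.#|#  b5=1 t=2,i=2
  ..#..|.  b4=0 t=4,i=12
  ...##|#  b3=1 t=1,i=7
  ...#.|.  b2=0 t=4,i=11
  ....#|.  b1=0 t=4,i=10
  .....|#  b0=1 t=5,i=12
  bits 10010110011100110001100010101001 = 2524125353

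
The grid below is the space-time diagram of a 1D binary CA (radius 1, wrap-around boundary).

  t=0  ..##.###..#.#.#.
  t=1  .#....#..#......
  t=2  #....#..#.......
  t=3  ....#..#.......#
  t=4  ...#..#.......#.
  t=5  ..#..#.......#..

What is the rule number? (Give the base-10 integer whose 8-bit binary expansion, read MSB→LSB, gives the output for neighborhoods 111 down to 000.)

130

  [7] ### => #  t=0,i=6
  [6] ##. => .  t=0,i=3
  [5] #.# => .  t=0,i=4
  [4] #.. => .  t=0,i=8
  [3] .## => .  t=0,i=2
  [2] .#. => .  t=0,i=10
  [1] ..# => #  t=0,i=1
  [0] ... => .  t=0,i=0
  bits 10000010 = 130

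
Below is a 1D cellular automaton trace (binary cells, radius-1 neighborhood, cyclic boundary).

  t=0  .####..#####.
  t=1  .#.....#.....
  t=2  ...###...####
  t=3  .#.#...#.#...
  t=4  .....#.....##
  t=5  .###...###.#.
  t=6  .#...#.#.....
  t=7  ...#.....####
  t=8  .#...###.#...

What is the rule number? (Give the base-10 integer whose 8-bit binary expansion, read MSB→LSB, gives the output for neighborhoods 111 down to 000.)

9

  ### -> .   bit 7 = 0  t=0,i=2
  ##. -> .   bit 6 = 0  t=0,i=4
  #.# -> .   bit 5 = 0  t=3,i=2
  #.. -> .   bit 4 = 0  t=0,i=5
  .## -> #   bit 3 = 1  t=0,i=1
  .#. -> .   bit 2 = 0  t=1,i=1
  ..# -> .   bit 1 = 0  t=0,i=0
  ... -> #   bit 0 = 1  t=1,i=3
  bits 00001001 = 9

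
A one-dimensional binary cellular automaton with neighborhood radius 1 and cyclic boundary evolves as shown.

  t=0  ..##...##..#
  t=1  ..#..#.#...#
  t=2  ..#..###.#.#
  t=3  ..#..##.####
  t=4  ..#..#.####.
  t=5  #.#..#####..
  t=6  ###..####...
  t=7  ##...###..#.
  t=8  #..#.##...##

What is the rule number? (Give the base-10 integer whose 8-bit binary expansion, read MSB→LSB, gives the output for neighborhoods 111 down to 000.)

173

  [7] ### => #  t=2,i=6
  [6] ##. => .  t=0,i=3
  [5] #.# => #  t=1,i=6
  [4] #.. => .  t=0,i=0
  [3] .## => #  t=0,i=2
  [2] .#. => #  t=0,i=11
  [1] ..# => .  t=0,i=1
  [0] ... => #  t=0,i=5
  bits 10101101 = 173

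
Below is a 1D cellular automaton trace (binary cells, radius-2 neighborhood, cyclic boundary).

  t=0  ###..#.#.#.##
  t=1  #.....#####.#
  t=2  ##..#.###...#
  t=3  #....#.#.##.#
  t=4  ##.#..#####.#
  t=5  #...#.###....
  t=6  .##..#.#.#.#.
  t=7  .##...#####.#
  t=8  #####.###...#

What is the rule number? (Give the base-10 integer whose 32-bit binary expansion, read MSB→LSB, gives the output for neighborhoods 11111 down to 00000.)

2170748866

  #####|#  b31=1 t=0,i=0
  ####.|.  b30=0 t=0,i=1
  ###.#|.  b29=0 t=1,i=10
  ###..|.  b28=0 t=0,i=2
  ##.##|.  b27=0 t=1,i=11
  ##.#.|.  b26=0 t=4,i=2
  ##..#|.  b25=0 t=0,i=3
  ##...|#  b24=1 t=1,i=1
  #.###|.  b23=0 t=0,i=11
  #.##.|#  b22=1 t=1,i=12
  #.#.#|#  b21=1 t=0,i=7
  #.#..|.  b20=0 t=4,i=3
  #..##|.  b19=0 t=4,i=5
  #..#.|.  b18=0 t=0,i=4
  #...#|#  b17=1 t=2,i=10
  #....|.  b16=0 t=1,i=2
  .####|#  b15=1 t=0,i=12
  .###.|#  b14=1 t=2,i=0
  .##.#|#  b13=1 t=3,i=10
  .##..|#  b12=1 t=1,i=0
  .#.##|#  b11=1 t=0,i=10
  .#.#.|#  b10=1 t=0,i=6
  .#..#|#  b9=1 t=4,i=4
  .#...|#  b8=1 t=5,i=1
  ..###|#  b7=1 t=1,i=6
  ..##.|#  b6=1 t=6,i=1
  ..#.#|.  b5=0 t=0,i=5
  ..#..|.  b4=0 t=5,i=0
  ...##|.  b3=0 t=1,i=5
  ...#.|.  b2=0 t=3,i=4
  ....#|#  b1=1 t=1,i=4
  .....|.  b0=0 t=1,i=3
  bits 10000001011000101111111111000010 = 2170748866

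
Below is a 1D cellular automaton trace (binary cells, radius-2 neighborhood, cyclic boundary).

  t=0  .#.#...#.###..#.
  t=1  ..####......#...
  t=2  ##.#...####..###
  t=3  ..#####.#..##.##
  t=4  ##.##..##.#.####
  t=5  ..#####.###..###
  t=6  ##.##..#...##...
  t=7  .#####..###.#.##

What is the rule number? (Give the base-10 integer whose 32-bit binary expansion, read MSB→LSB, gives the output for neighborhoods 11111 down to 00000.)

  #####|#  b31=1 t=2,i=15
  ####.|.  b30=0 t=1,i=4
  ###.#|.  b29=0 t=2,i=1
  ###..|.  b28=0 t=0,i=11
  ##.##|#  b27=1 t=3,i=13
  ##.#.|#  b26=1 t=2,i=2
  ##..#|#  b25=1 t=0,i=12
  ##...|.  b24=0 t=1,i=6
  #.###|.  b23=0 t=0,i=9
  #.##.|#  b22=1 t=3,i=14
  #.#.#|#  b21=1 t=4,i=10
  #.#..|#  b20=1 t=0,i=3
  #..##|#  b19=1 t=2,i=12
  #..#.|.  b18=0 t=0,i=0
  #...#|#  b17=1 t=0,i=5
  #....|#  b16=1 t=1,i=7
  .####|#  b15=1 t=1,i=3
  .###.|.  b14=0 t=0,i=10
  .##.#|#  b13=1 t=3,i=12
  .##..|#  b12=1 t=3,i=15
  .#.##|.  b11=0 t=0,i=8
  .#.#.|#  b10=1 t=0,i=2
  .#..#|.  b9=0 t=0,i=15
  .#...|#  b8=1 t=0,i=4
  ..###|.  b7=0 t=1,i=2
  ..##.|.  b6=0 t=3,i=11
  ..#.#|.  b5=0 t=0,i=1
  ..#..|.  b4=0 t=0,i=14
  ...##|#  b3=1 t=1,i=1
  ...#.|.  b2=0 t=0,i=6
  ....#|#  b1=1 t=1,i=0
  .....|#  b0=1 t=1,i=8
  bits 10001110011110111011010100001011 = 2390471947

2390471947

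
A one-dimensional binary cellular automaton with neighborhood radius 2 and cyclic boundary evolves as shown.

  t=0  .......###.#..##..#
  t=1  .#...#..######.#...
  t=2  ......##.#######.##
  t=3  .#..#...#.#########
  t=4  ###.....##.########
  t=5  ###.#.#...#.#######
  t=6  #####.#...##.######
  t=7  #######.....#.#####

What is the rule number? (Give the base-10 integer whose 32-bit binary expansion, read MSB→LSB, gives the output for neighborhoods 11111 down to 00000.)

  [31] ##### => #  t=1,i=10
  [30] ####. => #  t=1,i=12
  [29] ###.# => #  t=0,i=9
  [28] ###.. => #  t=4,i=2
  [27] ##.## => #  t=2,i=8
  [26] ##.#. => #  t=0,i=10
  [25] ##..# => .  t=0,i=16
  [24] ##... => .  t=2,i=0
  [23] #.### => .  t=2,i=9
  [22] #.##. => #  t=2,i=17
  [21] #.#.# => #  t=5,i=4
  [20] #.#.. => #  t=0,i=11
  [19] #..## => #  t=0,i=13
  [18] #..#. => .  t=0,i=17
  [17] #...# => .  t=1,i=3
  [16] #.... => #  t=0,i=1
  [15] .#### => #  t=1,i=9
  [14] .###. => #  t=0,i=8
  [13] .##.# => .  t=2,i=7
  [12] .##.. => #  t=0,i=15
  [11] .#.## => #  t=3,i=9
  [10] .#.#. => .  t=5,i=5
  [9] .#..# => #  t=0,i=12
  [8] .#... => .  t=0,i=0
  [7] ..### => .  t=0,i=7
  [6] ..##. => .  t=0,i=14
  [5] ..#.# => #  t=3,i=8
  [4] ..#.. => .  t=0,i=18
  [3] ...## => .  t=0,i=6
  [2] ...#. => .  t=1,i=0
  [1] ....# => #  t=0,i=5
  [0] ..... => .  t=0,i=2
  bits 11111100011110011101101000100010 = 4235844130

4235844130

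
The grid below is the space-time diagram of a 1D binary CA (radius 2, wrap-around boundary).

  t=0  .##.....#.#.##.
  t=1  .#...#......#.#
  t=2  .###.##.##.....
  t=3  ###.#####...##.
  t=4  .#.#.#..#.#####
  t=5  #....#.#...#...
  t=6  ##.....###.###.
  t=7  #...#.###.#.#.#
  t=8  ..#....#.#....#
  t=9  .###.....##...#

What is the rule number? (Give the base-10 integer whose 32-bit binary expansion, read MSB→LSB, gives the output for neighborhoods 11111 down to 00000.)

  #####|.  b31=0 t=3,i=6
  ####.|.  b30=0 t=3,i=7
  ###.#|.  b29=0 t=2,i=3
  ###..|#  b28=1 t=3,i=8
  ##.##|#  b27=1 t=2,i=4
  ##.#.|#  b26=1 t=4,i=0
  ##..#|#  b25=1 t=0,i=14
  ##...|.  b24=0 t=0,i=3
  #.###|.  b23=0 t=3,i=0
  #.##.|#  b22=1 t=0,i=12
  #.#.#|.  b21=0 t=0,i=10
  #.#..|#  b20=1 t=1,i=1
  #..##|.  b19=0 t=0,i=0
  #..#.|#  b18=1 t=4,i=7
  #...#|#  b17=1 t=1,i=3
  #....|.  b16=0 t=0,i=4
  .####|#  b15=1 t=3,i=5
  .###.|#  b14=1 t=2,i=2
  .##.#|#  b13=1 t=2,i=6
  .##..|.  b12=0 t=0,i=2
  .#.##|.  b11=0 t=0,i=11
  .#.#.|.  b10=0 t=0,i=9
  .#..#|.  b9=0 t=4,i=6
  .#...|#  b8=1 t=1,i=2
  ..###|#  b7=1 t=2,i=1
  ..##.|#  b6=1 t=0,i=1
  ..#.#|.  b5=0 t=0,i=8
  ..#..|#  b4=1 t=1,i=5
  ...##|#  b3=1 t=2,i=0
  ...#.|.  b2=0 t=0,i=7
  ....#|.  b1=0 t=0,i=6
  .....|#  b0=1 t=0,i=5
  bits 00011110010101101110000111011001 = 509010393

509010393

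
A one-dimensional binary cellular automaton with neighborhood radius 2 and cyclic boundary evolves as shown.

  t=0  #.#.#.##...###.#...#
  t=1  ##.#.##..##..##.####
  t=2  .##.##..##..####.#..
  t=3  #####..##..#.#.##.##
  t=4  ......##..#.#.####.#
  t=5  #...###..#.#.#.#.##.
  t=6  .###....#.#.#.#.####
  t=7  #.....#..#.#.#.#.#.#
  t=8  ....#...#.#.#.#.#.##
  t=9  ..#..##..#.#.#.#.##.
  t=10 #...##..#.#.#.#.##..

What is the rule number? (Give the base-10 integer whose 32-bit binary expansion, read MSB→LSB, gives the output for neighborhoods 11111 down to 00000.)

743353674

  ##### -> .   bit 31 = 0  t=1,i=18
  ####. -> .   bit 30 = 0  t=1,i=0
  ###.# -> #   bit 29 = 1  t=0,i=13
  ###.. -> .   bit 28 = 0  t=3,i=4
  ##.## -> #   bit 27 = 1  t=1,i=15
  ##.#. -> #   bit 26 = 1  t=0,i=1
  ##..# -> .   bit 25 = 0  t=1,i=7
  ##... -> .   bit 24 = 0  t=0,i=8
  #.### -> .   bit 23 = 0  t=1,i=16
  #.##. -> #   bit 22 = 1  t=0,i=6
  #.#.# -> .   bit 21 = 0  t=0,i=2
  #.#.. -> .   bit 20 = 0  t=0,i=15
  #..## -> #   bit 19 = 1  t=1,i=8
  #..#. -> #   bit 18 = 1  t=3,i=10
  #...# -> #   bit 17 = 1  t=0,i=9
  #.... -> .   bit 16 = 0  t=4,i=1
  .#### -> #   bit 15 = 1  t=1,i=17
  .###. -> .   bit 14 = 0  t=0,i=12
  .##.# -> #   bit 13 = 1  t=0,i=0
  .##.. -> .   bit 12 = 0  t=0,i=7
  .#.## -> #   bit 11 = 1  t=0,i=5
  .#.#. -> #   bit 10 = 1  t=0,i=3
  .#..# -> .   bit 9 = 0  t=7,i=7
  .#... -> #   bit 8 = 1  t=0,i=16
  ..### -> .   bit 7 = 0  t=0,i=11
  ..##. -> #   bit 6 = 1  t=0,i=19
  ..#.# -> .   bit 5 = 0  t=3,i=11
  ..#.. -> .   bit 4 = 0  t=7,i=6
  ...## -> #   bit 3 = 1  t=0,i=10
  ...#. -> .   bit 2 = 0  t=6,i=7
  ....# -> #   bit 1 = 1  t=4,i=4
  ..... -> .   bit 0 = 0  t=4,i=2
  bits 00101100010011101010110101001010 = 743353674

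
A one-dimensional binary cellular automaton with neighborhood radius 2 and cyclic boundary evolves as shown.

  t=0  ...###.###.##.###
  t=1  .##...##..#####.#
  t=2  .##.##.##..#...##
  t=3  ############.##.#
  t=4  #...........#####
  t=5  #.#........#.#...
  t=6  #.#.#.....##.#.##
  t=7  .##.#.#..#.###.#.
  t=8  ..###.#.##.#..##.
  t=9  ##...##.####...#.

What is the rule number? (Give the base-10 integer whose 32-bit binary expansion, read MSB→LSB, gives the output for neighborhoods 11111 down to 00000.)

519548988

  nb #####: next=.  (t=1,i=12, bit31=0)
  nb ####.: next=.  (t=1,i=13, bit30=0)
  nb ###.#: next=.  (t=0,i=5, bit29=0)
  nb ###..: next=#  (t=0,i=16, bit28=1)
  nb ##.##: next=#  (t=0,i=6, bit27=1)
  nb ##.#.: next=#  (t=1,i=15, bit26=1)
  nb ##..#: next=#  (t=1,i=8, bit25=1)
  nb ##...: next=.  (t=0,i=0, bit24=0)
  nb #.###: next=#  (t=0,i=7, bit23=1)
  nb #.##.: next=#  (t=0,i=11, bit22=1)
  nb #.#.#: next=#  (t=1,i=16, bit21=1)
  nb #.#..: next=#  (t=5,i=2, bit20=1)
  nb #..##: next=.  (t=1,i=9, bit19=0)
  nb #..#.: next=#  (t=2,i=10, bit18=1)
  nb #...#: next=#  (t=0,i=1, bit17=1)
  nb #....: next=#  (t=4,i=2, bit16=1)
  nb .####: next=#  (t=1,i=11, bit15=1)
  nb .###.: next=.  (t=0,i=4, bit14=0)
  nb .##.#: next=#  (t=0,i=12, bit13=1)
  nb .##..: next=#  (t=1,i=2, bit12=1)
  nb .#.##: next=.  (t=1,i=0, bit11=0)
  nb .#.#.: next=.  (t=5,i=1, bit10=0)
  nb .#..#: next=.  (t=7,i=7, bit9=0)
  nb .#...: next=.  (t=2,i=12, bit8=0)
  nb ..###: next=.  (t=0,i=3, bit7=0)
  nb ..##.: next=.  (t=1,i=6, bit6=0)
  nb ..#.#: next=#  (t=5,i=0, bit5=1)
  nb ..#..: next=#  (t=2,i=11, bit4=1)
  nb ...##: next=#  (t=0,i=2, bit3=1)
  nb ...#.: next=#  (t=5,i=10, bit2=1)
  nb ....#: next=.  (t=4,i=10, bit1=0)
  nb .....: next=.  (t=4,i=3, bit0=0)
  bits 00011110111101111011000000111100 = 519548988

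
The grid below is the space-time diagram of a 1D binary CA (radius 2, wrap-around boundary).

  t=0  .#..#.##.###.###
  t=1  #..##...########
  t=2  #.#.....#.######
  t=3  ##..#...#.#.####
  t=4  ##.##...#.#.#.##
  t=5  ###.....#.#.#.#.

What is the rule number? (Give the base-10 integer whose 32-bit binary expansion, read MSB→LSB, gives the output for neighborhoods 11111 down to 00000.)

  ##### -> #   bit 31 = 1  t=1,i=10
  ####. -> #   bit 30 = 1  t=1,i=15
  ###.# -> #   bit 29 = 1  t=0,i=11
  ###.. -> #   bit 28 = 1  t=1,i=0
  ##.## -> #   bit 27 = 1  t=0,i=8
  ##.#. -> #   bit 26 = 1  t=0,i=0
  ##..# -> .   bit 25 = 0  t=1,i=1
  ##... -> .   bit 24 = 0  t=1,i=5
  #.### -> #   bit 23 = 1  t=0,i=9
  #.##. -> .   bit 22 = 0  t=0,i=6
  #.#.# -> #   bit 21 = 1  t=3,i=10
  #.#.. -> .   bit 20 = 0  t=0,i=1
  #..## -> #   bit 19 = 1  t=1,i=2
  #..#. -> #   bit 18 = 1  t=0,i=3
  #...# -> .   bit 17 = 0  t=1,i=6
  #.... -> #   bit 16 = 1  t=2,i=4
  .#### -> .   bit 15 = 0  t=1,i=9
  .###. -> #   bit 14 = 1  t=0,i=10
  .##.# -> .   bit 13 = 0  t=0,i=7
  .##.. -> .   bit 12 = 0  t=1,i=4
  .#.## -> .   bit 11 = 0  t=0,i=5
  .#.#. -> .   bit 10 = 0  t=3,i=9
  .#..# -> .   bit 9 = 0  t=0,i=2
  .#... -> .   bit 8 = 0  t=2,i=3
  ..### -> #   bit 7 = 1  t=1,i=8
  ..##. -> .   bit 6 = 0  t=1,i=3
  ..#.# -> #   bit 5 = 1  t=0,i=4
  ..#.. -> #   bit 4 = 1  t=3,i=4
  ...## -> .   bit 3 = 0  t=1,i=7
  ...#. -> .   bit 2 = 0  t=2,i=7
  ....# -> .   bit 1 = 0  t=2,i=6
  ..... -> .   bit 0 = 0  t=2,i=5
  bits 11111100101011010100000010110000 = 4239212720

4239212720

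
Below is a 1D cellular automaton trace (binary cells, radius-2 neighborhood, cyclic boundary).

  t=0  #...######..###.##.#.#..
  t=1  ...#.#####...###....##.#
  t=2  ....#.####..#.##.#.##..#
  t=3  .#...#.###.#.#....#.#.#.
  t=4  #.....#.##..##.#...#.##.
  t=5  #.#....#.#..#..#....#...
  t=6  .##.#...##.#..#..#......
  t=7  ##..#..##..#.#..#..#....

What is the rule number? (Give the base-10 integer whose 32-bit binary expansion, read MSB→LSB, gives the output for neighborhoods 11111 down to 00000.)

4162182216

  [31] ##### => #  t=0,i=6
  [30] ####. => #  t=0,i=8
  [29] ###.# => #  t=0,i=14
  [28] ###.. => #  t=0,i=9
  [27] ##.## => #  t=0,i=15
  [26] ##.#. => .  t=0,i=18
  [25] ##..# => .  t=0,i=10
  [24] ##... => .  t=1,i=10
  [23] #.### => .  t=1,i=5
  [22] #.##. => .  t=0,i=16
  [21] #.#.# => .  t=0,i=19
  [20] #.#.. => #  t=0,i=21
  [19] #..## => .  t=0,i=11
  [18] #..#. => #  t=0,i=23
  [17] #...# => .  t=0,i=2
  [16] #.... => #  t=1,i=17
  [15] .#### => #  t=0,i=5
  [14] .###. => #  t=0,i=13
  [13] .##.# => .  t=0,i=17
  [12] .##.. => #  t=2,i=20
  [11] .#.## => #  t=1,i=4
  [10] .#.#. => #  t=0,i=20
  [9] .#..# => .  t=0,i=22
  [8] .#... => .  t=0,i=1
  [7] ..### => .  t=0,i=4
  [6] ..##. => #  t=1,i=20
  [5] ..#.# => .  t=1,i=3
  [4] ..#.. => .  t=0,i=0
  [3] ...## => #  t=0,i=3
  [2] ...#. => .  t=1,i=2
  [1] ....# => .  t=1,i=18
  [0] ..... => .  t=4,i=3
  bits 11111000000101011101110001001000 = 4162182216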